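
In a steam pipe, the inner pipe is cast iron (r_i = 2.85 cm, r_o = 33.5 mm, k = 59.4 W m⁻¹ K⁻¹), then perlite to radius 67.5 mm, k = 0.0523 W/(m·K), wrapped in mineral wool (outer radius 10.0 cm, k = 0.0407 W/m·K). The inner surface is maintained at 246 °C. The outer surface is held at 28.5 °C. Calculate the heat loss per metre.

Treat each layer as a resistance in series:
  R'_cast iron = ln(0.0335/0.0285)/(2πk) = 0.1616/(2π·59.4) = 4.331×10^-4 m·K/W
  R'_perlite = ln(0.0675/0.0335)/(2πk) = 0.7006/(2π·0.0523) = 2.132 m·K/W
  R'_mineral wool = ln(0.100/0.0675)/(2πk) = 0.3930/(2π·0.0407) = 1.537 m·K/W
ΣR = 4.331×10^-4 + 2.132 + 1.537 = 3.669 m·K/W
Q' = ΔT/ΣR = (246 °C − 28.5 °C)/3.669 = 59.3 W/m

Q' = 59.3 W/m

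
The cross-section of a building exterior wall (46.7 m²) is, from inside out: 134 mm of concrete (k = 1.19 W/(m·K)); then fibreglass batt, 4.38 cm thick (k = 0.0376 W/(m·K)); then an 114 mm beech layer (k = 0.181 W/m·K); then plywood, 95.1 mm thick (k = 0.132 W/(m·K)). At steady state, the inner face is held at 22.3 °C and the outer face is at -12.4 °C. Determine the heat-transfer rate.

Q = 617 W

Resistance network (inner→outer):
  R_concrete = L/(kA) = 0.134/(1.19·46.7) = 0.002411 K/W
  R_fibreglass batt = L/(kA) = 0.0438/(0.0376·46.7) = 0.02494 K/W
  R_beech = L/(kA) = 0.114/(0.181·46.7) = 0.01349 K/W
  R_plywood = L/(kA) = 0.0951/(0.132·46.7) = 0.01543 K/W
ΣR = 0.002411 + 0.02494 + 0.01349 + 0.01543 = 0.05627 K/W
Q = ΔT/ΣR = (22.3 °C − -12.4 °C)/0.05627 = 617 W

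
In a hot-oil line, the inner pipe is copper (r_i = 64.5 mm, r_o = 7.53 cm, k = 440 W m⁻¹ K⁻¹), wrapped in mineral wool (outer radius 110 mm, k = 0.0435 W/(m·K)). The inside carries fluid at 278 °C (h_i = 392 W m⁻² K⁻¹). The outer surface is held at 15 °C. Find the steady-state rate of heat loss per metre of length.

Series thermal resistances, inner to outer:
  R'_conv,in = 1/(2πr h) = 1/(2π·0.0645·392) = 0.006295 m·K/W
  R'_copper = ln(0.0753/0.0645)/(2πk) = 0.1548/(2π·440) = 5.600×10^-5 m·K/W
  R'_mineral wool = ln(0.110/0.0753)/(2πk) = 0.3790/(2π·0.0435) = 1.387 m·K/W
ΣR = 0.006295 + 5.600×10^-5 + 1.387 = 1.393 m·K/W
Q' = ΔT/ΣR = (278 °C − 15 °C)/1.393 = 189 W/m

Q' = 189 W/m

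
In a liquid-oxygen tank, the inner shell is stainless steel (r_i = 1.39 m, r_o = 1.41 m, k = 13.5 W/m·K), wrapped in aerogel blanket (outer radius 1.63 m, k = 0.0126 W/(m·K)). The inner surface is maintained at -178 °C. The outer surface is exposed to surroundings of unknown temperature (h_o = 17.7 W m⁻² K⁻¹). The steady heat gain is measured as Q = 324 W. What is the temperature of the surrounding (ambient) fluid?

T_out = 18.4 °C

Sum the resistances:
  R_stainless steel = (1/1.39 − 1/1.41)/(4πk) = 0.01020/(4π·13.5) = 6.015×10^-5 K/W
  R_aerogel blanket = (1/1.41 − 1/1.63)/(4πk) = 0.09572/(4π·0.0126) = 0.6046 K/W
  R_conv,out = 1/(4πr²h) = 1/(4π·1.63²·17.7) = 0.001692 K/W
ΣR = 0.6063 K/W
ΔT = Q·ΣR = 324 × 0.6063 = 196.4 K
Heat flows inward, so T_out = T_in + ΔT = -178 + 196.4 = 18.4 °C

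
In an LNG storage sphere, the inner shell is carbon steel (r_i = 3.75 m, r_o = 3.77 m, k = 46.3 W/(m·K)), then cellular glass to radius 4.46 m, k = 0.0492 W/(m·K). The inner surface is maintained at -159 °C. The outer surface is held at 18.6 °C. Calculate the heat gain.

Resistance network (inner→outer):
  R_carbon steel = (1/3.75 − 1/3.77)/(4πk) = 0.001415/(4π·46.3) = 2.431×10^-6 K/W
  R_cellular glass = (1/3.77 − 1/4.46)/(4πk) = 0.04104/(4π·0.0492) = 0.06637 K/W
ΣR = 2.431×10^-6 + 0.06637 = 0.06637 K/W
Q = ΔT/ΣR = (-159 °C − 18.6 °C)/0.06637 = -2680 W
(Negative Q ⇒ heat flows inward; heat gain = 2680 W.)

Q = 2.68 kW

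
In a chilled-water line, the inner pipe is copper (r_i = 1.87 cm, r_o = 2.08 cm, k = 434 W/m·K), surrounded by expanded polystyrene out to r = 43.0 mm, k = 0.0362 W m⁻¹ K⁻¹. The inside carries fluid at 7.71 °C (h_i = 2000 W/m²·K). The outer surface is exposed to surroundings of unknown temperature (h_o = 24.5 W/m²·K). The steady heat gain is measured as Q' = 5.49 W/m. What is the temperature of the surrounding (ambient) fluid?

Series resistances:
  R'_conv,in = 1/(2πr h) = 1/(2π·0.0187·2000) = 0.004255 m·K/W
  R'_copper = ln(0.0208/0.0187)/(2πk) = 0.1064/(2π·434) = 3.903×10^-5 m·K/W
  R'_expanded polystyrene = ln(0.0430/0.0208)/(2πk) = 0.7262/(2π·0.0362) = 3.193 m·K/W
  R'_conv,out = 1/(2πr h) = 1/(2π·0.0430·24.5) = 0.1511 m·K/W
ΣR = 3.348 m·K/W
ΔT = Q'·ΣR = 5.49 × 3.348 = 18.38 K
Heat flows inward, so T_out = T_in + ΔT = 7.71 + 18.38 = 26.1 °C

T_out = 26.1 °C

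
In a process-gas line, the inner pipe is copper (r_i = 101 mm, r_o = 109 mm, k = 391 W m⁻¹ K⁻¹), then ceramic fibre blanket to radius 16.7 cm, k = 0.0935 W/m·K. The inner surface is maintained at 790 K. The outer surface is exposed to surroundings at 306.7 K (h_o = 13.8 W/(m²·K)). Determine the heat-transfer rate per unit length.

Series thermal resistances, inner to outer:
  R'_copper = ln(0.109/0.101)/(2πk) = 0.07623/(2π·391) = 3.103×10^-5 m·K/W
  R'_ceramic fibre blanket = ln(0.167/0.109)/(2πk) = 0.4266/(2π·0.0935) = 0.7262 m·K/W
  R'_conv,out = 1/(2πr h) = 1/(2π·0.167·13.8) = 0.06906 m·K/W
ΣR = 3.103×10^-5 + 0.7262 + 0.06906 = 0.7953 m·K/W
Q' = ΔT/ΣR = (790 K − 306.7 K)/0.7953 = 608 W/m

Q' = 608 W/m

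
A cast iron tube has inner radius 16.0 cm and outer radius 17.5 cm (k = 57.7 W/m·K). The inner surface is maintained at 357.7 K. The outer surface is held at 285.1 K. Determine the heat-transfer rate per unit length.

Q' = 2.94×10^5 W/m

Q' = 2πk·ΔT/ln(r₂/r₁) = 2π × 57.7 × 72.6 / ln(0.175/0.160) = 2.94×10^5 W/m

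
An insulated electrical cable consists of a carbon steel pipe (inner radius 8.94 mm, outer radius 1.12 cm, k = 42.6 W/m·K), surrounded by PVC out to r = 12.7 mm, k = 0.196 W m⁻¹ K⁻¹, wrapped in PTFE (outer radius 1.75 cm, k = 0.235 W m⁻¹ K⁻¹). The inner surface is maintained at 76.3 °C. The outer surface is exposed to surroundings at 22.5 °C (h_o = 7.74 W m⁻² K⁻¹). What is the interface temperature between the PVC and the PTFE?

T = 72.6 °C

Series thermal resistances, inner to outer:
  R'_carbon steel = ln(0.0112/0.00894)/(2πk) = 0.2254/(2π·42.6) = 8.420×10^-4 m·K/W
  R'_PVC = ln(0.0127/0.0112)/(2πk) = 0.1257/(2π·0.196) = 0.1021 m·K/W
  R'_PTFE = ln(0.0175/0.0127)/(2πk) = 0.3206/(2π·0.235) = 0.2171 m·K/W
  R'_conv,out = 1/(2πr h) = 1/(2π·0.0175·7.74) = 1.175 m·K/W
ΣR = 8.420×10^-4 + 0.1021 + 0.2171 + 1.175 = 1.495 m·K/W
Q' = ΔT/ΣR = (76.3 °C − 22.5 °C)/1.495 = 35.99 W/m
From the inner boundary to the PVC/PTFE interface, ΣR_partial = 0.1029 m·K/W.
T_interface = T_in − Q'·ΣR_partial = 76.3 °C − (35.99)(0.1029) = 72.6 °C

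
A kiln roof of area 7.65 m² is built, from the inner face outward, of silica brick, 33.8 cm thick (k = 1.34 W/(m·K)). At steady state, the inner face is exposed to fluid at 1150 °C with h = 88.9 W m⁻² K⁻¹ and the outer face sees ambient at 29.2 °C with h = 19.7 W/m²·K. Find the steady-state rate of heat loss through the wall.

Q = 27.3 kW

Treat each layer as a resistance in series:
  R_conv,in = 1/(hA) = 1/(88.9·7.65) = 0.001470 K/W
  R_silica brick = L/(kA) = 0.338/(1.34·7.65) = 0.03297 K/W
  R_conv,out = 1/(hA) = 1/(19.7·7.65) = 0.006635 K/W
ΣR = 0.001470 + 0.03297 + 0.006635 = 0.04108 K/W
Q = ΔT/ΣR = (1150 °C − 29.2 °C)/0.04108 = 27300 W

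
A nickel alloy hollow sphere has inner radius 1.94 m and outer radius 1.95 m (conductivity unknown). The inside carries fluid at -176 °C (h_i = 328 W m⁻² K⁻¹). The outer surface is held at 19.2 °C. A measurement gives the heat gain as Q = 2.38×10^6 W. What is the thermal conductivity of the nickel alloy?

ΣR = ΔT/Q = |-176 − 19.2|/2.38×10^6 = 8.202×10^-5 K/W
Known resistances:
  R_conv,in = 1/(4πr²h) = 1/(4π·1.94²·328) = 6.446×10^-5 K/W
R_nickel alloy = ΣR − ΣR_known = 8.202×10^-5 − 6.446×10^-5 = 1.756×10^-5 K/W
(1/r₁−1/r₂)/(4πk) = 1.756×10^-5 ⇒ k = 0.002643/(4π·1.756×10^-5) = 12.0 W/m·K

k = 12.0 W/m·K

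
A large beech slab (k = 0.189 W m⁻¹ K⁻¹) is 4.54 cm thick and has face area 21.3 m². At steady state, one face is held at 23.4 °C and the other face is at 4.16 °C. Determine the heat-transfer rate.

Q = 1710 W

Q = kA·ΔT/L = 0.189 × 21.3 × |23.4 °C − 4.16 °C| / 0.0454 = 1710 W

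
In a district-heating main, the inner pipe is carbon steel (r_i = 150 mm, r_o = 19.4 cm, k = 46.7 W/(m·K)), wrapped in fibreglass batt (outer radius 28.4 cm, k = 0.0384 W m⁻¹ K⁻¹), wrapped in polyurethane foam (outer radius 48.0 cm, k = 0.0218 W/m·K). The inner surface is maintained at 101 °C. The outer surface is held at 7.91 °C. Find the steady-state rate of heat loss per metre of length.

Q' = 17.2 W/m

Resistance network (inner→outer):
  R'_carbon steel = ln(0.194/0.150)/(2πk) = 0.2572/(2π·46.7) = 8.766×10^-4 m·K/W
  R'_fibreglass batt = ln(0.284/0.194)/(2πk) = 0.3811/(2π·0.0384) = 1.580 m·K/W
  R'_polyurethane foam = ln(0.480/0.284)/(2πk) = 0.5248/(2π·0.0218) = 3.831 m·K/W
ΣR = 8.766×10^-4 + 1.580 + 3.831 = 5.412 m·K/W
Q' = ΔT/ΣR = (101 °C − 7.91 °C)/5.412 = 17.2 W/m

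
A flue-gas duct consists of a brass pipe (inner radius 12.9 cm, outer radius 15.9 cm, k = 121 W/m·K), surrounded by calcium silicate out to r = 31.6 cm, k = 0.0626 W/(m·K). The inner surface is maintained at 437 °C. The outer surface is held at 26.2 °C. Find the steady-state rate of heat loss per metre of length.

Resistance network (inner→outer):
  R'_brass = ln(0.159/0.129)/(2πk) = 0.2091/(2π·121) = 2.750×10^-4 m·K/W
  R'_calcium silicate = ln(0.316/0.159)/(2πk) = 0.6868/(2π·0.0626) = 1.746 m·K/W
ΣR = 2.750×10^-4 + 1.746 = 1.746 m·K/W
Q' = ΔT/ΣR = (437 °C − 26.2 °C)/1.746 = 235 W/m

Q' = 235 W/m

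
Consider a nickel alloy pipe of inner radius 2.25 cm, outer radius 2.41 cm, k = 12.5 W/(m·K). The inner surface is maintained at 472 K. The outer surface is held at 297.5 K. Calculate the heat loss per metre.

Q' = 2.00×10^5 W/m

Q' = 2πk·ΔT/ln(r₂/r₁) = 2π × 12.5 × 174.5 / ln(0.0241/0.0225) = 2.00×10^5 W/m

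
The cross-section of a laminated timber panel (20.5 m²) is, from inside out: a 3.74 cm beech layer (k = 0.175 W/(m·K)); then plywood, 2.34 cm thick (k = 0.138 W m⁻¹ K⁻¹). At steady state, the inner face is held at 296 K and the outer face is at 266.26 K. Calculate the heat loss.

Q = 1590 W

Resistance network (inner→outer):
  R_beech = L/(kA) = 0.0374/(0.175·20.5) = 0.01043 K/W
  R_plywood = L/(kA) = 0.0234/(0.138·20.5) = 0.008271 K/W
ΣR = 0.01043 + 0.008271 = 0.01870 K/W
Q = ΔT/ΣR = (296 K − 266.26 K)/0.01870 = 1590 W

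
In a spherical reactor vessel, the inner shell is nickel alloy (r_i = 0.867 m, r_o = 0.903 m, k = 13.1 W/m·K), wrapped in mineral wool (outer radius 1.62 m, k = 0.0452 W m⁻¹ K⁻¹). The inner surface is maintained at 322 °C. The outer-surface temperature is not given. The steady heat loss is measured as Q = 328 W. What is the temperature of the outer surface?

Series resistances:
  R_nickel alloy = (1/0.867 − 1/0.903)/(4πk) = 0.04598/(4π·13.1) = 2.793×10^-4 K/W
  R_mineral wool = (1/0.903 − 1/1.62)/(4πk) = 0.4901/(4π·0.0452) = 0.8629 K/W
ΣR = 0.8632 K/W
ΔT = Q·ΣR = 328 × 0.8632 = 283.1 K
Heat flows outward, so T_out = T_in − ΔT = 322 − 283.1 = 38.9 °C

T_out = 38.9 °C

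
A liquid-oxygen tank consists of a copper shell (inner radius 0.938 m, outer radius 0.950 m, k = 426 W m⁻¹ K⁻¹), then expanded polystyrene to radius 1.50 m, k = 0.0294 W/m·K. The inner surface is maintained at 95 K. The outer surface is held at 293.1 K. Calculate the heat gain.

Q = 190 W

Treat each layer as a resistance in series:
  R_copper = (1/0.938 − 1/0.950)/(4πk) = 0.01347/(4π·426) = 2.516×10^-6 K/W
  R_expanded polystyrene = (1/0.950 − 1/1.50)/(4πk) = 0.3860/(4π·0.0294) = 1.045 K/W
ΣR = 2.516×10^-6 + 1.045 = 1.045 K/W
Q = ΔT/ΣR = (95 K − 293.1 K)/1.045 = -190 W
(Negative Q ⇒ heat flows inward; heat gain = 190 W.)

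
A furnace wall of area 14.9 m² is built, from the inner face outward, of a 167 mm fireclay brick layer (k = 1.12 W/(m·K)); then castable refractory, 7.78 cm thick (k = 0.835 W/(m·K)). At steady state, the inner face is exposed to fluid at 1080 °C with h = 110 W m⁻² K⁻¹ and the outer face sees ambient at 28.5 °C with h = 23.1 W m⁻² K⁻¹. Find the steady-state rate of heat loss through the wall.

Resistance network (inner→outer):
  R_conv,in = 1/(hA) = 1/(110·14.9) = 6.101×10^-4 K/W
  R_fireclay brick = L/(kA) = 0.167/(1.12·14.9) = 0.01001 K/W
  R_castable refractory = L/(kA) = 0.0778/(0.835·14.9) = 0.006253 K/W
  R_conv,out = 1/(hA) = 1/(23.1·14.9) = 0.002905 K/W
ΣR = 6.101×10^-4 + 0.01001 + 0.006253 + 0.002905 = 0.01978 K/W
Q = ΔT/ΣR = (1080 °C − 28.5 °C)/0.01978 = 53200 W

Q = 53200 W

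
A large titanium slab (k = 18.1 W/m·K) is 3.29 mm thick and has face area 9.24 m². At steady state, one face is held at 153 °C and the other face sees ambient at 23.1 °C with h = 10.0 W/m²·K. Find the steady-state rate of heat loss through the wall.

Treat each layer as a resistance in series:
  R_titanium = L/(kA) = 0.00329/(18.1·9.24) = 1.967×10^-5 K/W
  R_conv,out = 1/(hA) = 1/(10.0·9.24) = 0.01082 K/W
ΣR = 1.967×10^-5 + 0.01082 = 0.01084 K/W
Q = ΔT/ΣR = (153 °C − 23.1 °C)/0.01084 = 12000 W

Q = 12000 W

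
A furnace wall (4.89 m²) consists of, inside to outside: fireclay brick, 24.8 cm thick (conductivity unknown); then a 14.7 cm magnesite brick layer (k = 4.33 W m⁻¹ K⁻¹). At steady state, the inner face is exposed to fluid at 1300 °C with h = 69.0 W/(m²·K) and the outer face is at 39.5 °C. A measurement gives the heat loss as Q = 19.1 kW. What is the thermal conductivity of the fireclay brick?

k = 0.904 W/m·K

ΣR = ΔT/Q = |1300 − 39.5|/19100 = 0.06599 K/W
Known resistances:
  R_conv,in = 1/(hA) = 1/(69.0·4.89) = 0.002964 K/W
  R_magnesite brick = L/(kA) = 0.147/(4.33·4.89) = 0.006943 K/W
R_fireclay brick = ΣR − ΣR_known = 0.06599 − 0.009907 = 0.05608 K/W
L/(kA) = 0.05608 ⇒ k = 0.248/(0.05608·4.89) = 0.904 W/m·K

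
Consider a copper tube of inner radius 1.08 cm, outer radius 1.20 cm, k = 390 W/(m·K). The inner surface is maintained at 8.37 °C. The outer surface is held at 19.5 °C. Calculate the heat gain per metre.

Q' = 2.59×10^5 W/m

Q' = 2πk·ΔT/ln(r₂/r₁) = 2π × 390 × 11.13 / ln(0.0120/0.0108) = 2.59×10^5 W/m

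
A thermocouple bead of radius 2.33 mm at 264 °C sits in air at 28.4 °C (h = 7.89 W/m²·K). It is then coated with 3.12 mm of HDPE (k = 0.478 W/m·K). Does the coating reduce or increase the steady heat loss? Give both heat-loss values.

increases: 0.127 → 0.619 W

Critical radius for a sphere: r_cr = 2k/h = 0.121 m = 12.1 cm.
Outer radius after coating: r₂ = 0.00233 + 0.00312 = 0.00545 m.
Since r₁ < r_cr and r₂ ≤ r_cr, the coating moves toward the maximum at r_cr — heat loss rises.
Bare: R = 1/(4πr₁²h) = 1858 K/W; Q = 235.6/1858 = 0.127 W.
Coated: R = R_cond + R_conv = 380.5 K/W; Q = 235.6/380.5 = 0.619 W.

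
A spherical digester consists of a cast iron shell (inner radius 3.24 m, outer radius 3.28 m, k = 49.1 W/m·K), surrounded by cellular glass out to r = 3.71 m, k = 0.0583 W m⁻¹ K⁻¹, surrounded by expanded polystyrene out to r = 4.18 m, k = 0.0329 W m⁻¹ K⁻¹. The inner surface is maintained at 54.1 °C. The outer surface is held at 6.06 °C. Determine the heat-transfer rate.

Resistance network (inner→outer):
  R_cast iron = (1/3.24 − 1/3.28)/(4πk) = 0.003764/(4π·49.1) = 6.100×10^-6 K/W
  R_cellular glass = (1/3.28 − 1/3.71)/(4πk) = 0.03534/(4π·0.0583) = 0.04823 K/W
  R_expanded polystyrene = (1/3.71 − 1/4.18)/(4πk) = 0.03031/(4π·0.0329) = 0.07331 K/W
ΣR = 6.100×10^-6 + 0.04823 + 0.07331 = 0.1215 K/W
Q = ΔT/ΣR = (54.1 °C − 6.06 °C)/0.1215 = 395 W

Q = 395 W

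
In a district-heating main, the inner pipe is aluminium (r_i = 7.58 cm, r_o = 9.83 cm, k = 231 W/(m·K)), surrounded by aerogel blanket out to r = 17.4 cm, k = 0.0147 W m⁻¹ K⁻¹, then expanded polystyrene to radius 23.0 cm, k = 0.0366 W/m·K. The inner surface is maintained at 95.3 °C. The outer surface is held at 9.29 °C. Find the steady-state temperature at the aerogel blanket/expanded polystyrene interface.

Resistance network (inner→outer):
  R'_aluminium = ln(0.0983/0.0758)/(2πk) = 0.2599/(2π·231) = 1.791×10^-4 m·K/W
  R'_aerogel blanket = ln(0.174/0.0983)/(2πk) = 0.5710/(2π·0.0147) = 6.182 m·K/W
  R'_expanded polystyrene = ln(0.230/0.174)/(2πk) = 0.2790/(2π·0.0366) = 1.213 m·K/W
ΣR = 1.791×10^-4 + 6.182 + 1.213 = 7.395 m·K/W
Q' = ΔT/ΣR = (95.3 °C − 9.29 °C)/7.395 = 11.63 W/m
From the inner boundary to the aerogel blanket/expanded polystyrene interface, ΣR_partial = 6.182 m·K/W.
T_interface = T_in − Q'·ΣR_partial = 95.3 °C − (11.63)(6.182) = 23.4 °C

T = 23.4 °C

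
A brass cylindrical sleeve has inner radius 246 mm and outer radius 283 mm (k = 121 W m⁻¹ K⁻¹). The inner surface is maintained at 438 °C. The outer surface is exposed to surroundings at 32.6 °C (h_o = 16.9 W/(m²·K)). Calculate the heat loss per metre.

Q' = 12.1 kW/m

Treat each layer as a resistance in series:
  R'_brass = ln(0.283/0.246)/(2πk) = 0.1401/(2π·121) = 1.843×10^-4 m·K/W
  R'_conv,out = 1/(2πr h) = 1/(2π·0.283·16.9) = 0.03328 m·K/W
ΣR = 1.843×10^-4 + 0.03328 = 0.03346 m·K/W
Q' = ΔT/ΣR = (438 °C − 32.6 °C)/0.03346 = 12100 W/m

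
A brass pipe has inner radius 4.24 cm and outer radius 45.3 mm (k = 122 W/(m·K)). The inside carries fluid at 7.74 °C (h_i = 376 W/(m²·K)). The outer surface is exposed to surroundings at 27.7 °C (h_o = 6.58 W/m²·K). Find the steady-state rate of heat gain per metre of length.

Treat each layer as a resistance in series:
  R'_conv,in = 1/(2πr h) = 1/(2π·0.0424·376) = 0.009983 m·K/W
  R'_brass = ln(0.0453/0.0424)/(2πk) = 0.06616/(2π·122) = 8.631×10^-5 m·K/W
  R'_conv,out = 1/(2πr h) = 1/(2π·0.0453·6.58) = 0.5339 m·K/W
ΣR = 0.009983 + 8.631×10^-5 + 0.5339 = 0.5440 m·K/W
Q' = ΔT/ΣR = (7.74 °C − 27.7 °C)/0.5440 = -36.7 W/m
(Negative Q' ⇒ heat flows inward; heat gain = 36.7 W/m.)

Q' = 36.7 W/m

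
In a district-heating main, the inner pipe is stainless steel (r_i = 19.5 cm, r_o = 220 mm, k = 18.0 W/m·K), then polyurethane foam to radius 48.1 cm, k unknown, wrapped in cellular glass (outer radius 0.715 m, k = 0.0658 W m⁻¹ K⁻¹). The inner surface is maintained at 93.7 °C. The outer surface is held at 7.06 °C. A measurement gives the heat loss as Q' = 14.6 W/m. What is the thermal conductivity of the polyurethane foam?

k = 0.0250 W/m·K

ΣR = ΔT/Q' = |93.7 − 7.06|/14.6 = 5.934 m·K/W
Known resistances:
  R'_stainless steel = ln(0.220/0.195)/(2πk) = 0.1206/(2π·18.0) = 0.001067 m·K/W
  R'_cellular glass = ln(0.715/0.481)/(2πk) = 0.3964/(2π·0.0658) = 0.9588 m·K/W
R_polyurethane foam = ΣR − ΣR_known = 5.934 − 0.9599 = 4.974 m·K/W
ln(r₂/r₁)/(2πk) = 4.974 ⇒ k = 0.7822/(2π·4.974) = 0.0250 W/m·K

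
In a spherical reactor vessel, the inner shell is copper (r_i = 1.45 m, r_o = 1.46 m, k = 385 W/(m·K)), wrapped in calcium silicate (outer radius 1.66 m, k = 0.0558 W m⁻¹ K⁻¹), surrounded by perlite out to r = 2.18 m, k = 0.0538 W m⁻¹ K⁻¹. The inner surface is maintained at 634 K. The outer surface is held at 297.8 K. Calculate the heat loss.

Q = 1020 W

Treat each layer as a resistance in series:
  R_copper = (1/1.45 − 1/1.46)/(4πk) = 0.004724/(4π·385) = 9.764×10^-7 K/W
  R_calcium silicate = (1/1.46 − 1/1.66)/(4πk) = 0.08252/(4π·0.0558) = 0.1177 K/W
  R_perlite = (1/1.66 − 1/2.18)/(4πk) = 0.1437/(4π·0.0538) = 0.2125 K/W
ΣR = 9.764×10^-7 + 0.1177 + 0.2125 = 0.3302 K/W
Q = ΔT/ΣR = (634 K − 297.8 K)/0.3302 = 1020 W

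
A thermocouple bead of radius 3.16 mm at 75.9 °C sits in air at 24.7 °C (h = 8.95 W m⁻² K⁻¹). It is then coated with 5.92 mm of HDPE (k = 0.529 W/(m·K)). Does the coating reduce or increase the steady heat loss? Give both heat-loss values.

increases: 0.0575 → 0.369 W

Critical radius for a sphere: r_cr = 2k/h = 0.118 m = 11.8 cm.
Outer radius after coating: r₂ = 0.00316 + 0.00592 = 0.00908 m.
Since r₁ < r_cr and r₂ ≤ r_cr, the coating moves toward the maximum at r_cr — heat loss rises.
Bare: R = 1/(4πr₁²h) = 890.4 K/W; Q = 51.2/890.4 = 0.0575 W.
Coated: R = R_cond + R_conv = 138.9 K/W; Q = 51.2/138.9 = 0.369 W.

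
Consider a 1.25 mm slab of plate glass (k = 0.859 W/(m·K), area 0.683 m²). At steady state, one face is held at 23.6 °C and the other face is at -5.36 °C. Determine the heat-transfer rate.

Q = 13.6 kW

Q = kA·ΔT/L = 0.859 × 0.683 × |23.6 °C − -5.36 °C| / 0.00125 = 13600 W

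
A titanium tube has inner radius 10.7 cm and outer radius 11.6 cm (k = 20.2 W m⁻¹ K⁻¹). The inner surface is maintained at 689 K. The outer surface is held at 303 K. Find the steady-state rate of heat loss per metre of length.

Q' = 2πk·ΔT/ln(r₂/r₁) = 2π × 20.2 × 386 / ln(0.116/0.107) = 6.07×10^5 W/m

Q' = 607 kW/m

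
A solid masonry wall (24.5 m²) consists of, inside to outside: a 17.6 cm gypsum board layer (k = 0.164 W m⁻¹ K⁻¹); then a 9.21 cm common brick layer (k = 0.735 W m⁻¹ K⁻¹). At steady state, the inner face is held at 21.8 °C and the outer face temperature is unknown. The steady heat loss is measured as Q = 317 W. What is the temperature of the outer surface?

Series resistances:
  R_gypsum board = L/(kA) = 0.176/(0.164·24.5) = 0.04380 K/W
  R_common brick = L/(kA) = 0.0921/(0.735·24.5) = 0.005115 K/W
ΣR = 0.04892 K/W
ΔT = Q·ΣR = 317 × 0.04892 = 15.51 K
Heat flows outward, so T_out = T_in − ΔT = 21.8 − 15.51 = 6.29 °C

T_out = 6.29 °C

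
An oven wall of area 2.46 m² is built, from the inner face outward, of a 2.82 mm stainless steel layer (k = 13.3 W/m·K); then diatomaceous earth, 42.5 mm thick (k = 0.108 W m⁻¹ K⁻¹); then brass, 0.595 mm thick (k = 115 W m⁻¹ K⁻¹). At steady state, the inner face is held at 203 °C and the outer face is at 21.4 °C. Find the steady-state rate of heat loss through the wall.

Q = 1130 W

Resistance network (inner→outer):
  R_stainless steel = L/(kA) = 0.00282/(13.3·2.46) = 8.619×10^-5 K/W
  R_diatomaceous earth = L/(kA) = 0.0425/(0.108·2.46) = 0.1600 K/W
  R_brass = L/(kA) = 5.95×10^-4/(115·2.46) = 2.103×10^-6 K/W
ΣR = 8.619×10^-5 + 0.1600 + 2.103×10^-6 = 0.1601 K/W
Q = ΔT/ΣR = (203 °C − 21.4 °C)/0.1601 = 1130 W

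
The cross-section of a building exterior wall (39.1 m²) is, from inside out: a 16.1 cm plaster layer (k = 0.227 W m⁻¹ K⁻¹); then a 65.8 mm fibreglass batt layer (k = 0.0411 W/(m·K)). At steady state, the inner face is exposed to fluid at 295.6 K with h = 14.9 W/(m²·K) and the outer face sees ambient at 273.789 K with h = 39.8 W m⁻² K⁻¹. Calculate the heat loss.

Q = 355 W

Resistance network (inner→outer):
  R_conv,in = 1/(hA) = 1/(14.9·39.1) = 0.001716 K/W
  R_plaster = L/(kA) = 0.161/(0.227·39.1) = 0.01814 K/W
  R_fibreglass batt = L/(kA) = 0.0658/(0.0411·39.1) = 0.04095 K/W
  R_conv,out = 1/(hA) = 1/(39.8·39.1) = 6.426×10^-4 K/W
ΣR = 0.001716 + 0.01814 + 0.04095 + 6.426×10^-4 = 0.06145 K/W
Q = ΔT/ΣR = (295.6 K − 273.789 K)/0.06145 = 355 W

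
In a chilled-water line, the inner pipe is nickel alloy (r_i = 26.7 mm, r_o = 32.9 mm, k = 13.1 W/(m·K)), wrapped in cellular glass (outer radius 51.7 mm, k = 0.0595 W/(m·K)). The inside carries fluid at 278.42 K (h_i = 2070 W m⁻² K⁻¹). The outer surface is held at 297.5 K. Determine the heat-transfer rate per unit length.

Series thermal resistances, inner to outer:
  R'_conv,in = 1/(2πr h) = 1/(2π·0.0267·2070) = 0.002880 m·K/W
  R'_nickel alloy = ln(0.0329/0.0267)/(2πk) = 0.2088/(2π·13.1) = 0.002537 m·K/W
  R'_cellular glass = ln(0.0517/0.0329)/(2πk) = 0.4520/(2π·0.0595) = 1.209 m·K/W
ΣR = 0.002880 + 0.002537 + 1.209 = 1.214 m·K/W
Q' = ΔT/ΣR = (278.42 K − 297.5 K)/1.214 = -15.7 W/m
(Negative Q' ⇒ heat flows inward; heat gain = 15.7 W/m.)

Q' = 15.7 W/m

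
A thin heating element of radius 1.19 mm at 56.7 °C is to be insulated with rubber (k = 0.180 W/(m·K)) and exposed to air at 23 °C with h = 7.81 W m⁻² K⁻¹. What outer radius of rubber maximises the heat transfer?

r_cr = 2.30 cm

For a cylinder, r_cr = k_ins/h = 0.180/7.81 = 0.0230 m = 2.30 cm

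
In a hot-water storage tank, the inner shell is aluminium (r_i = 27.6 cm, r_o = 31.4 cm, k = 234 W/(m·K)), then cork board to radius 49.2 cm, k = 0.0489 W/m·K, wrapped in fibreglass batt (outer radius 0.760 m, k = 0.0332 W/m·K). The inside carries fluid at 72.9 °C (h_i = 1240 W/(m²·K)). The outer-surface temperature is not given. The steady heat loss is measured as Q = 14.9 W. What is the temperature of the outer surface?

T_out = 19.4 °C

Series resistances:
  R_conv,in = 1/(4πr²h) = 1/(4π·0.276²·1240) = 8.425×10^-4 K/W
  R_aluminium = (1/0.276 − 1/0.314)/(4πk) = 0.4385/(4π·234) = 1.491×10^-4 K/W
  R_cork board = (1/0.314 − 1/0.492)/(4πk) = 1.152/(4π·0.0489) = 1.875 K/W
  R_fibreglass batt = (1/0.492 − 1/0.760)/(4πk) = 0.7167/(4π·0.0332) = 1.718 K/W
ΣR = 3.594 K/W
ΔT = Q·ΣR = 14.9 × 3.594 = 53.55 K
Heat flows outward, so T_out = T_in − ΔT = 72.9 − 53.55 = 19.4 °C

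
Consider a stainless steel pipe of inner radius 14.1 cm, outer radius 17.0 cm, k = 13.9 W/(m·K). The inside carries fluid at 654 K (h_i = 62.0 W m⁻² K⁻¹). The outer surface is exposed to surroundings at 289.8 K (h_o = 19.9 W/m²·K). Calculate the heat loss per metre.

Resistance network (inner→outer):
  R'_conv,in = 1/(2πr h) = 1/(2π·0.141·62.0) = 0.01821 m·K/W
  R'_stainless steel = ln(0.170/0.141)/(2πk) = 0.1870/(2π·13.9) = 0.002142 m·K/W
  R'_conv,out = 1/(2πr h) = 1/(2π·0.170·19.9) = 0.04705 m·K/W
ΣR = 0.01821 + 0.002142 + 0.04705 = 0.06740 m·K/W
Q' = ΔT/ΣR = (654 K − 289.8 K)/0.06740 = 5400 W/m

Q' = 5.40 kW/m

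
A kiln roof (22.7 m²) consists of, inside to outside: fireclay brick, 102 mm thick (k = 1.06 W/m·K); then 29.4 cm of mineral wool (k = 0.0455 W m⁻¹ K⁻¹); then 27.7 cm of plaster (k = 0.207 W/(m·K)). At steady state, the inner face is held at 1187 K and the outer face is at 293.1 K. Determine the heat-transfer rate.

Resistance network (inner→outer):
  R_fireclay brick = L/(kA) = 0.102/(1.06·22.7) = 0.004239 K/W
  R_mineral wool = L/(kA) = 0.294/(0.0455·22.7) = 0.2846 K/W
  R_plaster = L/(kA) = 0.277/(0.207·22.7) = 0.05895 K/W
ΣR = 0.004239 + 0.2846 + 0.05895 = 0.3478 K/W
Q = ΔT/ΣR = (1187 K − 293.1 K)/0.3478 = 2570 W

Q = 2.57 kW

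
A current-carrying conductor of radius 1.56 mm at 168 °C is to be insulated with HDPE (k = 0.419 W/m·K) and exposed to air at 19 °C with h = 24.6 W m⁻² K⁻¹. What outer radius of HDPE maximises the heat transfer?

For a cylinder, r_cr = k_ins/h = 0.419/24.6 = 0.0170 m = 1.70 cm

r_cr = 1.70 cm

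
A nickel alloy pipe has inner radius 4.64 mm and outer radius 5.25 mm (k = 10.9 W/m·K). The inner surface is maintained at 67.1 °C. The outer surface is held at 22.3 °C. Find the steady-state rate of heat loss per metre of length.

Q' = 24800 W/m

Q' = 2πk·ΔT/ln(r₂/r₁) = 2π × 10.9 × 44.8 / ln(0.00525/0.00464) = 24800 W/m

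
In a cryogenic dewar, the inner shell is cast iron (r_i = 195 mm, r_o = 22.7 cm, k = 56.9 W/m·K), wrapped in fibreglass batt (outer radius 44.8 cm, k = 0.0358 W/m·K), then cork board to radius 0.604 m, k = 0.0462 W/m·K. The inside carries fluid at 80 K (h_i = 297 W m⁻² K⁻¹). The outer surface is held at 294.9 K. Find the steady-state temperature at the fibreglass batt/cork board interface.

T = 258.3 K

Treat each layer as a resistance in series:
  R_conv,in = 1/(4πr²h) = 1/(4π·0.195²·297) = 0.007046 K/W
  R_cast iron = (1/0.195 − 1/0.227)/(4πk) = 0.7229/(4π·56.9) = 0.001011 K/W
  R_fibreglass batt = (1/0.227 − 1/0.448)/(4πk) = 2.173/(4π·0.0358) = 4.831 K/W
  R_cork board = (1/0.448 − 1/0.604)/(4πk) = 0.5765/(4π·0.0462) = 0.9930 K/W
ΣR = 0.007046 + 0.001011 + 4.831 + 0.9930 = 5.832 K/W
Q = ΔT/ΣR = (80 K − 294.9 K)/5.832 = -36.85 W
From the inner boundary to the fibreglass batt/cork board interface, ΣR_partial = 4.839 K/W.
T_interface = T_in − Q·ΣR_partial = 80 K − (-36.85)(4.839) = 258.3 K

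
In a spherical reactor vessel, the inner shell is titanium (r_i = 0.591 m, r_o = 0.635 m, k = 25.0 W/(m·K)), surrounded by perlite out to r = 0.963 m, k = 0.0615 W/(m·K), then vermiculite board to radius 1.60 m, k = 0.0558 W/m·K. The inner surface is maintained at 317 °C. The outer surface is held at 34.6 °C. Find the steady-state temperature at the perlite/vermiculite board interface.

T = 164 °C

Resistance network (inner→outer):
  R_titanium = (1/0.591 − 1/0.635)/(4πk) = 0.1172/(4π·25.0) = 3.732×10^-4 K/W
  R_perlite = (1/0.635 − 1/0.963)/(4πk) = 0.5364/(4π·0.0615) = 0.6940 K/W
  R_vermiculite board = (1/0.963 − 1/1.60)/(4πk) = 0.4134/(4π·0.0558) = 0.5896 K/W
ΣR = 3.732×10^-4 + 0.6940 + 0.5896 = 1.284 K/W
Q = ΔT/ΣR = (317 °C − 34.6 °C)/1.284 = 219.9 W
From the inner boundary to the perlite/vermiculite board interface, ΣR_partial = 0.6944 K/W.
T_interface = T_in − Q·ΣR_partial = 317 °C − (219.9)(0.6944) = 164 °C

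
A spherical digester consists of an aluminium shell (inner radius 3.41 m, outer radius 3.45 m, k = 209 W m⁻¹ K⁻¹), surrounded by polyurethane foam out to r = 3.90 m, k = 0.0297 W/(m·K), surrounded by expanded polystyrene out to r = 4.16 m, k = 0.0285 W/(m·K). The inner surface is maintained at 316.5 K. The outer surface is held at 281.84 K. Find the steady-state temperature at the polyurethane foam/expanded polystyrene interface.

T = 293.4 K

Treat each layer as a resistance in series:
  R_aluminium = (1/3.41 − 1/3.45)/(4πk) = 0.003400/(4π·209) = 1.295×10^-6 K/W
  R_polyurethane foam = (1/3.45 − 1/3.90)/(4πk) = 0.03344/(4π·0.0297) = 0.08961 K/W
  R_expanded polystyrene = (1/3.90 − 1/4.16)/(4πk) = 0.01603/(4π·0.0285) = 0.04475 K/W
ΣR = 1.295×10^-6 + 0.08961 + 0.04475 = 0.1344 K/W
Q = ΔT/ΣR = (316.5 K − 281.84 K)/0.1344 = 257.9 W
From the inner boundary to the polyurethane foam/expanded polystyrene interface, ΣR_partial = 0.08961 K/W.
T_interface = T_in − Q·ΣR_partial = 316.5 K − (257.9)(0.08961) = 293.4 K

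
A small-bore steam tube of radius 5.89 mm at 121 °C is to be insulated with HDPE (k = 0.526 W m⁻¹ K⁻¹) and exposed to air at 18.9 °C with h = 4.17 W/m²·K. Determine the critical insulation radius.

r_cr = 12.6 cm

For a cylinder, r_cr = k_ins/h = 0.526/4.17 = 0.126 m = 12.6 cm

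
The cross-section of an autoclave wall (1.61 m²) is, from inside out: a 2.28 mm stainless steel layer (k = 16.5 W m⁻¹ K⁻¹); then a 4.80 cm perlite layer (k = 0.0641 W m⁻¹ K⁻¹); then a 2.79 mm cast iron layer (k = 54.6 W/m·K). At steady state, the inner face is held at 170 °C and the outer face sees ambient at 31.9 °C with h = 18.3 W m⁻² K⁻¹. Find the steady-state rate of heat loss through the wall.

Series thermal resistances, inner to outer:
  R_stainless steel = L/(kA) = 0.00228/(16.5·1.61) = 8.583×10^-5 K/W
  R_perlite = L/(kA) = 0.0480/(0.0641·1.61) = 0.4651 K/W
  R_cast iron = L/(kA) = 0.00279/(54.6·1.61) = 3.174×10^-5 K/W
  R_conv,out = 1/(hA) = 1/(18.3·1.61) = 0.03394 K/W
ΣR = 8.583×10^-5 + 0.4651 + 3.174×10^-5 + 0.03394 = 0.4992 K/W
Q = ΔT/ΣR = (170 °C − 31.9 °C)/0.4992 = 277 W

Q = 277 W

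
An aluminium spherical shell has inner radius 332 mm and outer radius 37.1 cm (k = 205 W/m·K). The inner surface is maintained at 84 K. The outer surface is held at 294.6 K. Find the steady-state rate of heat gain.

Q = 1710 kW

Q = 4πk·ΔT/(1/r₁ − 1/r₂) = 4π × 205 × 210.6 / (1/0.332 − 1/0.371) = 1.71×10^6 W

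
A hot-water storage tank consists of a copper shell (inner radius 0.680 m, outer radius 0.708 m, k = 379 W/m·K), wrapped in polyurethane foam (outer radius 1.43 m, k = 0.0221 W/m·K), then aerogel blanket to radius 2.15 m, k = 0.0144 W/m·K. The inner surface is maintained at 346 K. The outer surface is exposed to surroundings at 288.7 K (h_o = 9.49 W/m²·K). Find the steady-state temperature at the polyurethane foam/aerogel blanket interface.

Resistance network (inner→outer):
  R_copper = (1/0.680 − 1/0.708)/(4πk) = 0.05816/(4π·379) = 1.221×10^-5 K/W
  R_polyurethane foam = (1/0.708 − 1/1.43)/(4πk) = 0.7131/(4π·0.0221) = 2.568 K/W
  R_aerogel blanket = (1/1.43 − 1/2.15)/(4πk) = 0.2342/(4π·0.0144) = 1.294 K/W
  R_conv,out = 1/(4πr²h) = 1/(4π·2.15²·9.49) = 0.001814 K/W
ΣR = 1.221×10^-5 + 2.568 + 1.294 + 0.001814 = 3.864 K/W
Q = ΔT/ΣR = (346 K − 288.7 K)/3.864 = 14.83 W
From the inner boundary to the polyurethane foam/aerogel blanket interface, ΣR_partial = 2.568 K/W.
T_interface = T_in − Q·ΣR_partial = 346 K − (14.83)(2.568) = 307.9 K

T = 307.9 K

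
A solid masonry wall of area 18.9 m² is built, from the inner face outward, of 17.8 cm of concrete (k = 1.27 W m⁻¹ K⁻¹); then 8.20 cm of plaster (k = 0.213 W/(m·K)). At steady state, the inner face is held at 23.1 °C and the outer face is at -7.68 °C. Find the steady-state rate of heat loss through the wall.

Resistance network (inner→outer):
  R_concrete = L/(kA) = 0.178/(1.27·18.9) = 0.007416 K/W
  R_plaster = L/(kA) = 0.0820/(0.213·18.9) = 0.02037 K/W
ΣR = 0.007416 + 0.02037 = 0.02779 K/W
Q = ΔT/ΣR = (23.1 °C − -7.68 °C)/0.02779 = 1110 W

Q = 1110 W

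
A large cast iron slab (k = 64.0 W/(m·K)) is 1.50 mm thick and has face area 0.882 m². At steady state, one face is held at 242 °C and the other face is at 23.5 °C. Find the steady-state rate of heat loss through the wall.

Q = 8220 kW

Q = kA·ΔT/L = 64.0 × 0.882 × |242 °C − 23.5 °C| / 0.00150 = 8.22×10^6 W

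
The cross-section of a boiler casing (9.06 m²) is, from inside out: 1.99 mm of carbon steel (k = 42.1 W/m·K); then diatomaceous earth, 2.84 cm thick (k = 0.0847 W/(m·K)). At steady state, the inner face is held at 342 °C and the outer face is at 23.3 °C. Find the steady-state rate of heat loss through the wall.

Series thermal resistances, inner to outer:
  R_carbon steel = L/(kA) = 0.00199/(42.1·9.06) = 5.217×10^-6 K/W
  R_diatomaceous earth = L/(kA) = 0.0284/(0.0847·9.06) = 0.03701 K/W
ΣR = 5.217×10^-6 + 0.03701 = 0.03702 K/W
Q = ΔT/ΣR = (342 °C − 23.3 °C)/0.03702 = 8610 W

Q = 8.61 kW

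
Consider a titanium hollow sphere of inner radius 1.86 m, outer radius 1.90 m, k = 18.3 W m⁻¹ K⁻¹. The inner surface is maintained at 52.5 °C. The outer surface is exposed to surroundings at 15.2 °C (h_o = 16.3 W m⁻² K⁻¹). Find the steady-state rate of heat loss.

Q = 26600 W

Resistance network (inner→outer):
  R_titanium = (1/1.86 − 1/1.90)/(4πk) = 0.01132/(4π·18.3) = 4.922×10^-5 K/W
  R_conv,out = 1/(4πr²h) = 1/(4π·1.90²·16.3) = 0.001352 K/W
ΣR = 4.922×10^-5 + 0.001352 = 0.001401 K/W
Q = ΔT/ΣR = (52.5 °C − 15.2 °C)/0.001401 = 26600 W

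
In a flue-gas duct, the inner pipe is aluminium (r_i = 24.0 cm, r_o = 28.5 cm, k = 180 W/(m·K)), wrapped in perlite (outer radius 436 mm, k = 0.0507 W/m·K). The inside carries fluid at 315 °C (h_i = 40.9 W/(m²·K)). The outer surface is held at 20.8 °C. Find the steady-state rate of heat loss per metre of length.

Q' = 218 W/m

Resistance network (inner→outer):
  R'_conv,in = 1/(2πr h) = 1/(2π·0.240·40.9) = 0.01621 m·K/W
  R'_aluminium = ln(0.285/0.240)/(2πk) = 0.1719/(2π·180) = 1.519×10^-4 m·K/W
  R'_perlite = ln(0.436/0.285)/(2πk) = 0.4252/(2π·0.0507) = 1.335 m·K/W
ΣR = 0.01621 + 1.519×10^-4 + 1.335 = 1.351 m·K/W
Q' = ΔT/ΣR = (315 °C − 20.8 °C)/1.351 = 218 W/m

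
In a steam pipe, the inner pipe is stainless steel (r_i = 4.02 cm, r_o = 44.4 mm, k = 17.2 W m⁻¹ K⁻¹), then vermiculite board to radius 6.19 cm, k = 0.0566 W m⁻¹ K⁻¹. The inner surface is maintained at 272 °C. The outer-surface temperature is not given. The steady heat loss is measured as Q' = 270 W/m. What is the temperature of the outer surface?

Series resistances:
  R'_stainless steel = ln(0.0444/0.0402)/(2πk) = 0.09937/(2π·17.2) = 9.195×10^-4 m·K/W
  R'_vermiculite board = ln(0.0619/0.0444)/(2πk) = 0.3323/(2π·0.0566) = 0.9343 m·K/W
ΣR = 0.9353 m·K/W
ΔT = Q'·ΣR = 270 × 0.9353 = 252.5 K
Heat flows outward, so T_out = T_in − ΔT = 272 − 252.5 = 19.5 °C

T_out = 19.5 °C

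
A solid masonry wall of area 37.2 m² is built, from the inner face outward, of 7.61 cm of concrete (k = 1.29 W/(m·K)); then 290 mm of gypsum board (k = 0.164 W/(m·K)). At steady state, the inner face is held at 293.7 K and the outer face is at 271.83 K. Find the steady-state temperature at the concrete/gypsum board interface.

Resistance network (inner→outer):
  R_concrete = L/(kA) = 0.0761/(1.29·37.2) = 0.001586 K/W
  R_gypsum board = L/(kA) = 0.290/(0.164·37.2) = 0.04753 K/W
ΣR = 0.001586 + 0.04753 = 0.04912 K/W
Q = ΔT/ΣR = (293.7 K − 271.83 K)/0.04912 = 445.2 W
From the inner boundary to the concrete/gypsum board interface, ΣR_partial = 0.001586 K/W.
T_interface = T_in − Q·ΣR_partial = 293.7 K − (445.2)(0.001586) = 293.0 K

T = 293.0 K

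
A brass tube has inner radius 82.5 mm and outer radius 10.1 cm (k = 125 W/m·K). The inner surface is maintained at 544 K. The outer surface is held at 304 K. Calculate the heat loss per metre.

Q' = 2πk·ΔT/ln(r₂/r₁) = 2π × 125 × 240 / ln(0.101/0.0825) = 9.32×10^5 W/m

Q' = 932 kW/m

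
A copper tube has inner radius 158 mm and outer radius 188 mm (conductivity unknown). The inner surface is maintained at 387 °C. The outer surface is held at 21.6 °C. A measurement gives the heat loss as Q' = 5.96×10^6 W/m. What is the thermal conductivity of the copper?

k = 451 W/m·K

ΣR = ΔT/Q' = |387 − 21.6|/5.96×10^6 = 6.131×10^-5 m·K/W
ln(r₂/r₁)/(2πk) = 6.131×10^-5 ⇒ k = 0.1738/(2π·6.131×10^-5) = 451 W/m·K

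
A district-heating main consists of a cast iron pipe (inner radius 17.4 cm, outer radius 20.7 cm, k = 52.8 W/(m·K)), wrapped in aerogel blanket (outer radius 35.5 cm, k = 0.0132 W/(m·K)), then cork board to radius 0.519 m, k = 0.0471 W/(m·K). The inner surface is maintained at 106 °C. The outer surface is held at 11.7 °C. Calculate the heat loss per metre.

Q' = 12.1 W/m

Treat each layer as a resistance in series:
  R'_cast iron = ln(0.207/0.174)/(2πk) = 0.1737/(2π·52.8) = 5.235×10^-4 m·K/W
  R'_aerogel blanket = ln(0.355/0.207)/(2πk) = 0.5394/(2π·0.0132) = 6.504 m·K/W
  R'_cork board = ln(0.519/0.355)/(2πk) = 0.3798/(2π·0.0471) = 1.283 m·K/W
ΣR = 5.235×10^-4 + 6.504 + 1.283 = 7.788 m·K/W
Q' = ΔT/ΣR = (106 °C − 11.7 °C)/7.788 = 12.1 W/m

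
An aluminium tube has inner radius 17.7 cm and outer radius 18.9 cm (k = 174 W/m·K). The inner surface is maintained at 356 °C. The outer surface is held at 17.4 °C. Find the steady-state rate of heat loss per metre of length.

Q' = 2πk·ΔT/ln(r₂/r₁) = 2π × 174 × 338.6 / ln(0.189/0.177) = 5.64×10^6 W/m

Q' = 5640 kW/m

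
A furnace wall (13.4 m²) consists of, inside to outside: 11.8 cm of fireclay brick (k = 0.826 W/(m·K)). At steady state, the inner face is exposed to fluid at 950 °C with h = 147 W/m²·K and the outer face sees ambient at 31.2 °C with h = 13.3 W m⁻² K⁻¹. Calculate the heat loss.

Treat each layer as a resistance in series:
  R_conv,in = 1/(hA) = 1/(147·13.4) = 5.077×10^-4 K/W
  R_fireclay brick = L/(kA) = 0.118/(0.826·13.4) = 0.01066 K/W
  R_conv,out = 1/(hA) = 1/(13.3·13.4) = 0.005611 K/W
ΣR = 5.077×10^-4 + 0.01066 + 0.005611 = 0.01678 K/W
Q = ΔT/ΣR = (950 °C − 31.2 °C)/0.01678 = 54800 W

Q = 54.8 kW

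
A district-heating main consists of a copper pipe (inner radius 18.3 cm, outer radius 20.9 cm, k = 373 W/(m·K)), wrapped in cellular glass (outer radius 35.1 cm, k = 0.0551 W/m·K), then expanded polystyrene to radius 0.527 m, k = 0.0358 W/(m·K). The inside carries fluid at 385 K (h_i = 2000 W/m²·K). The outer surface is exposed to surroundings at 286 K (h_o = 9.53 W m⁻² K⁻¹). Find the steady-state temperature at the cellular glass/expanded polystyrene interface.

Series thermal resistances, inner to outer:
  R'_conv,in = 1/(2πr h) = 1/(2π·0.183·2000) = 4.348×10^-4 m·K/W
  R'_copper = ln(0.209/0.183)/(2πk) = 0.1328/(2π·373) = 5.668×10^-5 m·K/W
  R'_cellular glass = ln(0.351/0.209)/(2πk) = 0.5185/(2π·0.0551) = 1.498 m·K/W
  R'_expanded polystyrene = ln(0.527/0.351)/(2πk) = 0.4064/(2π·0.0358) = 1.807 m·K/W
  R'_conv,out = 1/(2πr h) = 1/(2π·0.527·9.53) = 0.03169 m·K/W
ΣR = 4.348×10^-4 + 5.668×10^-5 + 1.498 + 1.807 + 0.03169 = 3.337 m·K/W
Q' = ΔT/ΣR = (385 K − 286 K)/3.337 = 29.67 W/m
From the inner boundary to the cellular glass/expanded polystyrene interface, ΣR_partial = 1.498 m·K/W.
T_interface = T_in − Q'·ΣR_partial = 385 K − (29.67)(1.498) = 340.6 K

T = 340.6 K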